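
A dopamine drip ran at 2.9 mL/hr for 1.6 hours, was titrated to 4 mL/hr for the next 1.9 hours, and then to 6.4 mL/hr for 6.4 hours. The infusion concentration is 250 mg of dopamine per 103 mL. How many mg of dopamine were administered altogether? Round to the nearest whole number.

129 mg

Concentration = 250 mg ÷ 103 mL = 2.427184 mg/mL
Stage 1: 2.9 mL/hr × 1.6 hr = 4.64 mL → 4.64 mL × 2.427184 mg/mL = 11.26214 mg
Stage 2: 4 mL/hr × 1.9 hr = 7.6 mL → 7.6 mL × 2.427184 mg/mL = 18.4466 mg
Stage 3: 6.4 mL/hr × 6.4 hr = 40.96 mL → 40.96 mL × 2.427184 mg/mL = 99.41748 mg
Total = 11.26214 + 18.4466 + 99.41748 = 129.1262 mg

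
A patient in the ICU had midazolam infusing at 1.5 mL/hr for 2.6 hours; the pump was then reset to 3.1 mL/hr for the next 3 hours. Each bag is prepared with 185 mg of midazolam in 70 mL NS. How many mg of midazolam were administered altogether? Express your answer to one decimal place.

Concentration = 185 mg ÷ 70 mL = 2.642857 mg/mL
Stage 1: 1.5 mL/hr × 2.6 hr = 3.9 mL → 3.9 mL × 2.642857 mg/mL = 10.30714 mg
Stage 2: 3.1 mL/hr × 3 hr = 9.3 mL → 9.3 mL × 2.642857 mg/mL = 24.57857 mg
Total = 10.30714 + 24.57857 = 34.88571 mg

34.9 mg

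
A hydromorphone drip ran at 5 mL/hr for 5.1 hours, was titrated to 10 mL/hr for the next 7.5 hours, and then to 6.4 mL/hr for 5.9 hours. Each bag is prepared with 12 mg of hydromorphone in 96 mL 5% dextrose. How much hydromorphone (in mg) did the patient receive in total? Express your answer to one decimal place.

Concentration = 12 mg ÷ 96 mL = 0.125 mg/mL
Stage 1: 5 mL/hr × 5.1 hr = 25.5 mL → 25.5 mL × 0.125 mg/mL = 3.1875 mg
Stage 2: 10 mL/hr × 7.5 hr = 75 mL → 75 mL × 0.125 mg/mL = 9.375 mg
Stage 3: 6.4 mL/hr × 5.9 hr = 37.76 mL → 37.76 mL × 0.125 mg/mL = 4.72 mg
Total = 3.1875 + 9.375 + 4.72 = 17.2825 mg

17.3 mg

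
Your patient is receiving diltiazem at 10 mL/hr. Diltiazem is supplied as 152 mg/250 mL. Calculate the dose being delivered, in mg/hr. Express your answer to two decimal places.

Concentration = 152 mg ÷ 250 mL = 0.608 mg/mL
Drug rate = 10 mL/hr × 0.608 mg/mL = 6.08 mg/hr

6.08 mg/hr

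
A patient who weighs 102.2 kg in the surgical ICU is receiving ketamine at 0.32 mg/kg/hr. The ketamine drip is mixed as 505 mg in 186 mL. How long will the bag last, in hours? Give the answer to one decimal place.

Dose = 0.32 mg/kg/hr × 102.2 kg = 32.704 mg/hr
Concentration = 505 mg ÷ 186 mL = 2.715054 mg/mL
Rate = 32.704 mg/hr ÷ 2.715054 mg/mL = 12.04543 mL/hr
Duration = 186 mL ÷ 12.04543 mL/hr = 15.44154 hr

15.4 hours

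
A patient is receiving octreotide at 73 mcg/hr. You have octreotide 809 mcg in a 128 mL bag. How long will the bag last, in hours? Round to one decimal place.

11.1 hours

Concentration = 809 mcg ÷ 128 mL = 6.320312 mcg/mL
Rate = 73 mcg/hr ÷ 6.320312 mcg/mL = 11.55006 mL/hr
Duration = 128 mL ÷ 11.55006 mL/hr = 11.08219 hr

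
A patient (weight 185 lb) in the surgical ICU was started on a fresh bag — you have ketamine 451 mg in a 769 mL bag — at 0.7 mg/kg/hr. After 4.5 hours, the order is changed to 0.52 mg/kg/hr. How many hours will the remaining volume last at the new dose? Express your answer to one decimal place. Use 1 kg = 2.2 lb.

4.3 hours

Initial rate:
Weight = 185 lb ÷ 2.2 lb/kg = 84.09091 kg
Dose = 0.7 mg/kg/hr × 84.09091 kg = 58.86364 mg/hr
Concentration = 451 mg ÷ 769 mL = 0.5864759 mg/mL
Rate = 58.86364 mg/hr ÷ 0.5864759 mg/mL = 100.3684 mL/hr
Volume infused so far = 100.3684 mL/hr × 4.5 hr = 451.6577 mL
Volume remaining = 769 − 451.6577 = 317.3423 mL
New rate:
Dose = 0.52 mg/kg/hr × 84.09091 kg = 43.72727 mg/hr
Rate = 43.72727 mg/hr ÷ 0.5864759 mg/mL = 74.55936 mL/hr
Time remaining = 317.3423 mL ÷ 74.55936 mL/hr = 4.256237 hr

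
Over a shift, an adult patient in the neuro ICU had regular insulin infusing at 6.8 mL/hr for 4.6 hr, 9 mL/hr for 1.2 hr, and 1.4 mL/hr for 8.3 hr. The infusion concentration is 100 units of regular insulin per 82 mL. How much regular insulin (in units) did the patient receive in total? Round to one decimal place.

Concentration = 100 units ÷ 82 mL = 1.219512 units/mL
Stage 1: 6.8 mL/hr × 4.6 hr = 31.28 mL → 31.28 mL × 1.219512 units/mL = 38.14634 units
Stage 2: 9 mL/hr × 1.2 hr = 10.8 mL → 10.8 mL × 1.219512 units/mL = 13.17073 units
Stage 3: 1.4 mL/hr × 8.3 hr = 11.62 mL → 11.62 mL × 1.219512 units/mL = 14.17073 units
Total = 38.14634 + 13.17073 + 14.17073 = 65.4878 units

65.5 units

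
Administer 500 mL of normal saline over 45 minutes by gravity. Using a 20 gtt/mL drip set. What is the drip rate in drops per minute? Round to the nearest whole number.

222 gtt/min

500 mL ÷ (45 min) = 11.11111 mL/min
11.11111 mL/min × 20 gtt/mL = 222.2222 gtt/min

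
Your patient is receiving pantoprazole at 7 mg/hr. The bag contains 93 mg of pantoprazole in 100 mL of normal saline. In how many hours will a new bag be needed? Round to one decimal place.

13.3 hours

Concentration = 93 mg ÷ 100 mL = 0.93 mg/mL
Rate = 7 mg/hr ÷ 0.93 mg/mL = 7.526882 mL/hr
Duration = 100 mL ÷ 7.526882 mL/hr = 13.28571 hr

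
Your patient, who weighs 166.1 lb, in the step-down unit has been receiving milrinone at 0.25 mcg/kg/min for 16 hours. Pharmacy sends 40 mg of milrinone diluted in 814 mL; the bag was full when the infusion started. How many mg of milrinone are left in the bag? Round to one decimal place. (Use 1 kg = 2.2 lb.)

21.9 mg

Weight = 166.1 lb ÷ 2.2 lb/kg = 75.5 kg
Dose = 0.25 mcg/kg/min × 75.5 kg = 18.875 mcg/min
18.875 mcg/min × 60 min/hr = 1132.5 mcg/hr
Concentration = 40 mg ÷ 814 mL = 0.04914005 mg/mL = 49.14005 mcg/mL
Rate = 1132.5 mcg/hr ÷ 49.14005 mcg/mL = 23.04637 mL/hr
Volume infused = 23.04637 mL/hr × 16 hr = 368.742 mL
Volume remaining = 814 − 368.742 = 445.258 mL
Drug remaining = 445.258 mL × 49.14005 mcg/mL = 21880 mcg = 21.88 mg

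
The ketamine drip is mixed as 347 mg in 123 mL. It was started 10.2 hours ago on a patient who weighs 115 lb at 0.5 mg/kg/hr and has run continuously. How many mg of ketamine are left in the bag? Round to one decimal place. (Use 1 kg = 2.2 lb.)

80.4 mg

Weight = 115 lb ÷ 2.2 lb/kg = 52.27273 kg
Dose = 0.5 mg/kg/hr × 52.27273 kg = 26.13636 mg/hr
Concentration = 347 mg ÷ 123 mL = 2.821138 mg/mL
Rate = 26.13636 mg/hr ÷ 2.821138 mg/mL = 9.264475 mL/hr
Volume infused = 9.264475 mL/hr × 10.2 hr = 94.49764 mL
Volume remaining = 123 − 94.49764 = 28.50236 mL
Drug remaining = 28.50236 mL × 2.821138 mg/mL = 80.40909 mg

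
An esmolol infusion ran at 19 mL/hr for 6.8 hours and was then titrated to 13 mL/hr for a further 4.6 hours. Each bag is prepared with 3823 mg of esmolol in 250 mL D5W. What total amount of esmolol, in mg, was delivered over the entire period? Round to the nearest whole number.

2890 mg

Concentration = 3823 mg ÷ 250 mL = 15.292 mg/mL
Stage 1: 19 mL/hr × 6.8 hr = 129.2 mL → 129.2 mL × 15.292 mg/mL = 1975.726 mg
Stage 2: 13 mL/hr × 4.6 hr = 59.8 mL → 59.8 mL × 15.292 mg/mL = 914.4616 mg
Total = 1975.726 + 914.4616 = 2890.188 mg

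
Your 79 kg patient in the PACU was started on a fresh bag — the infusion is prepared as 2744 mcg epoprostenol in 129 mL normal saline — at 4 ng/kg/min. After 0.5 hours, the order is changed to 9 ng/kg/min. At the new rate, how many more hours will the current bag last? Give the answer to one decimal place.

Initial rate:
Dose = 4 ng/kg/min × 79 kg = 316 ng/min
316 ng/min × 60 min/hr = 18960 ng/hr
Concentration = 2744 mcg ÷ 129 mL = 21.27132 mcg/mL = 21271.32 ng/mL
Rate = 18960 ng/hr ÷ 21271.32 ng/mL = 0.8913411 mL/hr
Volume infused so far = 0.8913411 mL/hr × 0.5 hr = 0.4456706 mL
Volume remaining = 129 − 0.4456706 = 128.5543 mL
New rate:
Dose = 9 ng/kg/min × 79 kg = 711 ng/min
711 ng/min × 60 min/hr = 42660 ng/hr
Rate = 42660 ng/hr ÷ 21271.32 ng/mL = 2.005517 mL/hr
Time remaining = 128.5543 mL ÷ 2.005517 mL/hr = 64.10033 hr

64.1 hours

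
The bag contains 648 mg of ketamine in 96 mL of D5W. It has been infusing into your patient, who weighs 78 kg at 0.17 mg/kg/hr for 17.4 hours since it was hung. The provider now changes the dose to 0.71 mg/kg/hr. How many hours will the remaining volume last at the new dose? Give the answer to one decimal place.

Initial rate:
Dose = 0.17 mg/kg/hr × 78 kg = 13.26 mg/hr
Concentration = 648 mg ÷ 96 mL = 6.75 mg/mL
Rate = 13.26 mg/hr ÷ 6.75 mg/mL = 1.964444 mL/hr
Volume infused so far = 1.964444 mL/hr × 17.4 hr = 34.18133 mL
Volume remaining = 96 − 34.18133 = 61.81867 mL
New rate:
Dose = 0.71 mg/kg/hr × 78 kg = 55.38 mg/hr
Rate = 55.38 mg/hr ÷ 6.75 mg/mL = 8.204444 mL/hr
Time remaining = 61.81867 mL ÷ 8.204444 mL/hr = 7.534778 hr

7.5 hours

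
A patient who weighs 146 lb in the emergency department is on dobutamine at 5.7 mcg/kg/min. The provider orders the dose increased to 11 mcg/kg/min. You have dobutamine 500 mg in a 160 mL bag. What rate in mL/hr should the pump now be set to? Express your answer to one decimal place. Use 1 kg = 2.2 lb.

14.0 mL/hr

Weight = 146 lb ÷ 2.2 lb/kg = 66.36364 kg
Dose = 11 mcg/kg/min × 66.36364 kg = 730 mcg/min
730 mcg/min × 60 min/hr = 43800 mcg/hr
Concentration = 500 mg ÷ 160 mL = 3.125 mg/mL = 3125 mcg/mL
Rate = 43800 mcg/hr ÷ 3125 mcg/mL = 14.016 mL/hr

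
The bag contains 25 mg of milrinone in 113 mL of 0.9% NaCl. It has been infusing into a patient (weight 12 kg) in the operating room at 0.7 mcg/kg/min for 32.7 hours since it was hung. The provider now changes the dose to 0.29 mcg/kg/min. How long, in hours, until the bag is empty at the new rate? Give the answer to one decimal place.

40.8 hours

Initial rate:
Dose = 0.7 mcg/kg/min × 12 kg = 8.4 mcg/min
8.4 mcg/min × 60 min/hr = 504 mcg/hr
Concentration = 25 mg ÷ 113 mL = 0.2212389 mg/mL = 221.2389 mcg/mL
Rate = 504 mcg/hr ÷ 221.2389 mcg/mL = 2.27808 mL/hr
Volume infused so far = 2.27808 mL/hr × 32.7 hr = 74.49322 mL
Volume remaining = 113 − 74.49322 = 38.50678 mL
New rate:
Dose = 0.29 mcg/kg/min × 12 kg = 3.48 mcg/min
3.48 mcg/min × 60 min/hr = 208.8 mcg/hr
Rate = 208.8 mcg/hr ÷ 221.2389 mcg/mL = 0.943776 mL/hr
Time remaining = 38.50678 mL ÷ 0.943776 mL/hr = 40.80077 hr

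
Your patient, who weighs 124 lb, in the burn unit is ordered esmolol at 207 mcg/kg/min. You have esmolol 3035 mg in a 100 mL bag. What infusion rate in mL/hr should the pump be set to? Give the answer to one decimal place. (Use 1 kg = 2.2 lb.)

Weight = 124 lb ÷ 2.2 lb/kg = 56.36364 kg
Dose = 207 mcg/kg/min × 56.36364 kg = 11667.27 mcg/min
11667.27 mcg/min × 60 min/hr = 700036.4 mcg/hr
Concentration = 3035 mg ÷ 100 mL = 30.35 mg/mL = 30350 mcg/mL
Rate = 700036.4 mcg/hr ÷ 30350 mcg/mL = 23.06545 mL/hr

23.1 mL/hr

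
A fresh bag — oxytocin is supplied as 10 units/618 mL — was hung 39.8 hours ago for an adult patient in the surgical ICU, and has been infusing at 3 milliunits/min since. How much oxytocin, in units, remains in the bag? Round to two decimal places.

2.84 units

3 milliunits/min × 60 min/hr = 180 milliunits/hr
Concentration = 10 units ÷ 618 mL = 0.01618123 units/mL = 16.18123 milliunits/mL
Rate = 180 milliunits/hr ÷ 16.18123 milliunits/mL = 11.124 mL/hr
Volume infused = 11.124 mL/hr × 39.8 hr = 442.7352 mL
Volume remaining = 618 − 442.7352 = 175.2648 mL
Drug remaining = 175.2648 mL × 16.18123 milliunits/mL = 2836 milliunits = 2.836 units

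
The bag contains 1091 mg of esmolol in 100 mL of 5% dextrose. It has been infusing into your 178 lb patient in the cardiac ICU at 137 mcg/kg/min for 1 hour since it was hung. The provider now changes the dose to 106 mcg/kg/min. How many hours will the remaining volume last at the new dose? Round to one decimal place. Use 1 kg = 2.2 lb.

0.8 hours

Initial rate:
Weight = 178 lb ÷ 2.2 lb/kg = 80.90909 kg
Dose = 137 mcg/kg/min × 80.90909 kg = 11084.55 mcg/min
11084.55 mcg/min × 60 min/hr = 665072.7 mcg/hr
Concentration = 1091 mg ÷ 100 mL = 10.91 mg/mL = 10910 mcg/mL
Rate = 665072.7 mcg/hr ÷ 10910 mcg/mL = 60.95992 mL/hr
Volume infused so far = 60.95992 mL/hr × 1 hr = 60.95992 mL
Volume remaining = 100 − 60.95992 = 39.04008 mL
New rate:
Dose = 106 mcg/kg/min × 80.90909 kg = 8576.364 mcg/min
8576.364 mcg/min × 60 min/hr = 514581.8 mcg/hr
Rate = 514581.8 mcg/hr ÷ 10910 mcg/mL = 47.16607 mL/hr
Time remaining = 39.04008 mL ÷ 47.16607 mL/hr = 0.8277154 hr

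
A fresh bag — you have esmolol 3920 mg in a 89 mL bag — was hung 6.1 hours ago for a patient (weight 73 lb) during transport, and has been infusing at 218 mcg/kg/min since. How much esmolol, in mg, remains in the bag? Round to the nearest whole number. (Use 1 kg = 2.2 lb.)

Weight = 73 lb ÷ 2.2 lb/kg = 33.18182 kg
Dose = 218 mcg/kg/min × 33.18182 kg = 7233.636 mcg/min
7233.636 mcg/min × 60 min/hr = 434018.2 mcg/hr
Concentration = 3920 mg ÷ 89 mL = 44.04494 mg/mL = 44044.94 mcg/mL
Rate = 434018.2 mcg/hr ÷ 44044.94 mcg/mL = 9.853984 mL/hr
Volume infused = 9.853984 mL/hr × 6.1 hr = 60.1093 mL
Volume remaining = 89 − 60.1093 = 28.8907 mL
Drug remaining = 28.8907 mL × 44044.94 mcg/mL = 1272489 mcg = 1272.489 mg

1272 mg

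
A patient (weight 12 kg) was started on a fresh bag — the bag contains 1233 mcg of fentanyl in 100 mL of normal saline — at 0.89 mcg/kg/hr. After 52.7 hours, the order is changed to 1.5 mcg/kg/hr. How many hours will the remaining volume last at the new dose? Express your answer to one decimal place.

37.2 hours

Initial rate:
Dose = 0.89 mcg/kg/hr × 12 kg = 10.68 mcg/hr
Concentration = 1233 mcg ÷ 100 mL = 12.33 mcg/mL
Rate = 10.68 mcg/hr ÷ 12.33 mcg/mL = 0.86618 mL/hr
Volume infused so far = 0.86618 mL/hr × 52.7 hr = 45.64769 mL
Volume remaining = 100 − 45.64769 = 54.35231 mL
New rate:
Dose = 1.5 mcg/kg/hr × 12 kg = 18 mcg/hr
Rate = 18 mcg/hr ÷ 12.33 mcg/mL = 1.459854 mL/hr
Time remaining = 54.35231 mL ÷ 1.459854 mL/hr = 37.23133 hr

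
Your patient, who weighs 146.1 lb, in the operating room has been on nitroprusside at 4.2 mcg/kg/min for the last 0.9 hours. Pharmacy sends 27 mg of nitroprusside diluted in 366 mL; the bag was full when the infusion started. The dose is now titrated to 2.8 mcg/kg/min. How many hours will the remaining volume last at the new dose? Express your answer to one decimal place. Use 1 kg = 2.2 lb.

1.1 hours

Initial rate:
Weight = 146.1 lb ÷ 2.2 lb/kg = 66.40909 kg
Dose = 4.2 mcg/kg/min × 66.40909 kg = 278.9182 mcg/min
278.9182 mcg/min × 60 min/hr = 16735.09 mcg/hr
Concentration = 27 mg ÷ 366 mL = 0.07377049 mg/mL = 73.77049 mcg/mL
Rate = 16735.09 mcg/hr ÷ 73.77049 mcg/mL = 226.8535 mL/hr
Volume infused so far = 226.8535 mL/hr × 0.9 hr = 204.1681 mL
Volume remaining = 366 − 204.1681 = 161.8319 mL
New rate:
Dose = 2.8 mcg/kg/min × 66.40909 kg = 185.9455 mcg/min
185.9455 mcg/min × 60 min/hr = 11156.73 mcg/hr
Rate = 11156.73 mcg/hr ÷ 73.77049 mcg/mL = 151.2356 mL/hr
Time remaining = 161.8319 mL ÷ 151.2356 mL/hr = 1.070065 hr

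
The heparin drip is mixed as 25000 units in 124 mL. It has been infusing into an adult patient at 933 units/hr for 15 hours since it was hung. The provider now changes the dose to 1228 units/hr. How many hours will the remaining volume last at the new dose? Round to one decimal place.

9.0 hours

Initial rate:
Concentration = 25000 units ÷ 124 mL = 201.6129 units/mL
Rate = 933 units/hr ÷ 201.6129 units/mL = 4.62768 mL/hr
Volume infused so far = 4.62768 mL/hr × 15 hr = 69.4152 mL
Volume remaining = 124 − 69.4152 = 54.5848 mL
New rate:
Rate = 1228 units/hr ÷ 201.6129 units/mL = 6.09088 mL/hr
Time remaining = 54.5848 mL ÷ 6.09088 mL/hr = 8.961726 hr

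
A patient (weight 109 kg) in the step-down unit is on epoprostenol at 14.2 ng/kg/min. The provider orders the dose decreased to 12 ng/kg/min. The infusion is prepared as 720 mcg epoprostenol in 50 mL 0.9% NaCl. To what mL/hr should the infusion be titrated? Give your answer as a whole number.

5 mL/hr

Dose = 12 ng/kg/min × 109 kg = 1308 ng/min
1308 ng/min × 60 min/hr = 78480 ng/hr
Concentration = 720 mcg ÷ 50 mL = 14.4 mcg/mL = 14400 ng/mL
Rate = 78480 ng/hr ÷ 14400 ng/mL = 5.45 mL/hr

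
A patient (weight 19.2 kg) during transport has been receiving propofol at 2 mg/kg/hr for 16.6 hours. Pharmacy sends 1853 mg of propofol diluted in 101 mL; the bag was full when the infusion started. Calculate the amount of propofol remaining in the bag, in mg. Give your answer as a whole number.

1216 mg

Dose = 2 mg/kg/hr × 19.2 kg = 38.4 mg/hr
Concentration = 1853 mg ÷ 101 mL = 18.34653 mg/mL
Rate = 38.4 mg/hr ÷ 18.34653 mg/mL = 2.093038 mL/hr
Volume infused = 2.093038 mL/hr × 16.6 hr = 34.74444 mL
Volume remaining = 101 − 34.74444 = 66.25556 mL
Drug remaining = 66.25556 mL × 18.34653 mg/mL = 1215.56 mg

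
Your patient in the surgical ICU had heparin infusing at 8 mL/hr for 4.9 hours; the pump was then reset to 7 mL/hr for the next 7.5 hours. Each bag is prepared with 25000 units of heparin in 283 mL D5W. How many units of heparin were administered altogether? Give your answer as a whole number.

8101 units

Concentration = 25000 units ÷ 283 mL = 88.33922 units/mL
Stage 1: 8 mL/hr × 4.9 hr = 39.2 mL → 39.2 mL × 88.33922 units/mL = 3462.898 units
Stage 2: 7 mL/hr × 7.5 hr = 52.5 mL → 52.5 mL × 88.33922 units/mL = 4637.809 units
Total = 3462.898 + 4637.809 = 8100.707 units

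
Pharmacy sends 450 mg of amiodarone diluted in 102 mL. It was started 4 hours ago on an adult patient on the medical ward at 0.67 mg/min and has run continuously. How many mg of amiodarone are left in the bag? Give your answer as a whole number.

0.67 mg/min × 60 min/hr = 40.2 mg/hr
Concentration = 450 mg ÷ 102 mL = 4.411765 mg/mL
Rate = 40.2 mg/hr ÷ 4.411765 mg/mL = 9.112 mL/hr
Volume infused = 9.112 mL/hr × 4 hr = 36.448 mL
Volume remaining = 102 − 36.448 = 65.552 mL
Drug remaining = 65.552 mL × 4.411765 mg/mL = 289.2 mg

289 mg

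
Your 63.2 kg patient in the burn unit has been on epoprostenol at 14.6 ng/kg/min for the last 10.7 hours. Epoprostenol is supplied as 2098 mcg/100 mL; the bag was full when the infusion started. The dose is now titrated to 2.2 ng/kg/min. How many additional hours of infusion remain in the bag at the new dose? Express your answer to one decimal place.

180.5 hours

Initial rate:
Dose = 14.6 ng/kg/min × 63.2 kg = 922.72 ng/min
922.72 ng/min × 60 min/hr = 55363.2 ng/hr
Concentration = 2098 mcg ÷ 100 mL = 20.98 mcg/mL = 20980 ng/mL
Rate = 55363.2 ng/hr ÷ 20980 ng/mL = 2.638856 mL/hr
Volume infused so far = 2.638856 mL/hr × 10.7 hr = 28.23576 mL
Volume remaining = 100 − 28.23576 = 71.76424 mL
New rate:
Dose = 2.2 ng/kg/min × 63.2 kg = 139.04 ng/min
139.04 ng/min × 60 min/hr = 8342.4 ng/hr
Rate = 8342.4 ng/hr ÷ 20980 ng/mL = 0.3976358 mL/hr
Time remaining = 71.76424 mL ÷ 0.3976358 mL/hr = 180.4773 hr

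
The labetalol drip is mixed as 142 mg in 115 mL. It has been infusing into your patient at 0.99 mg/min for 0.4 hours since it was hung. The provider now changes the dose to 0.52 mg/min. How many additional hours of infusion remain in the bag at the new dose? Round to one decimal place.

Initial rate:
0.99 mg/min × 60 min/hr = 59.4 mg/hr
Concentration = 142 mg ÷ 115 mL = 1.234783 mg/mL
Rate = 59.4 mg/hr ÷ 1.234783 mg/mL = 48.10563 mL/hr
Volume infused so far = 48.10563 mL/hr × 0.4 hr = 19.24225 mL
Volume remaining = 115 − 19.24225 = 95.75775 mL
New rate:
0.52 mg/min × 60 min/hr = 31.2 mg/hr
Rate = 31.2 mg/hr ÷ 1.234783 mg/mL = 25.26761 mL/hr
Time remaining = 95.75775 mL ÷ 25.26761 mL/hr = 3.789744 hr

3.8 hours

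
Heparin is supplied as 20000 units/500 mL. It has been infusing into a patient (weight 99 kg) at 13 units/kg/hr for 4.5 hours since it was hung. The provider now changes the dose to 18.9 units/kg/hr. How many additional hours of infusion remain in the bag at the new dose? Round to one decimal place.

7.6 hours

Initial rate:
Dose = 13 units/kg/hr × 99 kg = 1287 units/hr
Concentration = 20000 units ÷ 500 mL = 40 units/mL
Rate = 1287 units/hr ÷ 40 units/mL = 32.175 mL/hr
Volume infused so far = 32.175 mL/hr × 4.5 hr = 144.7875 mL
Volume remaining = 500 − 144.7875 = 355.2125 mL
New rate:
Dose = 18.9 units/kg/hr × 99 kg = 1871.1 units/hr
Rate = 1871.1 units/hr ÷ 40 units/mL = 46.7775 mL/hr
Time remaining = 355.2125 mL ÷ 46.7775 mL/hr = 7.593661 hr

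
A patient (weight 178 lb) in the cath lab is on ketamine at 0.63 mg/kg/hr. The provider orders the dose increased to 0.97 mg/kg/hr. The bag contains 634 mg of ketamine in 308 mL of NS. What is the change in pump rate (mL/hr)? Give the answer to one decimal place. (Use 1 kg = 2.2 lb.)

At the current dose:
Weight = 178 lb ÷ 2.2 lb/kg = 80.90909 kg
Dose = 0.63 mg/kg/hr × 80.90909 kg = 50.97273 mg/hr
Concentration = 634 mg ÷ 308 mL = 2.058442 mg/mL
Rate = 50.97273 mg/hr ÷ 2.058442 mg/mL = 24.76278 mL/hr
At the new dose:
Dose = 0.97 mg/kg/hr × 80.90909 kg = 78.48182 mg/hr
Rate = 78.48182 mg/hr ÷ 2.058442 mg/mL = 38.12681 mL/hr
Change = 38.12681 − 24.76278 = 13.36404 mL/hr → 13.36404 mL/hr increase

13.4 mL/hr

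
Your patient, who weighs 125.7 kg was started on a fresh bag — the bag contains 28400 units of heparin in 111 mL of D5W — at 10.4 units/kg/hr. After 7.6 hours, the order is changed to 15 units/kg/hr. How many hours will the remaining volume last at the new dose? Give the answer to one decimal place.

Initial rate:
Dose = 10.4 units/kg/hr × 125.7 kg = 1307.28 units/hr
Concentration = 28400 units ÷ 111 mL = 255.8559 units/mL
Rate = 1307.28 units/hr ÷ 255.8559 units/mL = 5.109439 mL/hr
Volume infused so far = 5.109439 mL/hr × 7.6 hr = 38.83174 mL
Volume remaining = 111 − 38.83174 = 72.16826 mL
New rate:
Dose = 15 units/kg/hr × 125.7 kg = 1885.5 units/hr
Rate = 1885.5 units/hr ÷ 255.8559 units/mL = 7.369384 mL/hr
Time remaining = 72.16826 mL ÷ 7.369384 mL/hr = 9.792984 hr

9.8 hours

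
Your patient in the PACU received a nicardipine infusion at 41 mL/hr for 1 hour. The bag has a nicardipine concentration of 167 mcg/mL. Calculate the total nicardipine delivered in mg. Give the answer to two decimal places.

Concentration = 167 mcg/mL = 0.167 mg/mL
Drug rate = 41 mL/hr × 0.167 mg/mL = 6.847 mg/hr
Total = 6.847 mg/hr × 1 hr = 6.847 mg

6.85 mg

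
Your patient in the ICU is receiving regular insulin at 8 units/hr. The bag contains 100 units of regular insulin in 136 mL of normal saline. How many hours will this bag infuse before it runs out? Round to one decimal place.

Concentration = 100 units ÷ 136 mL = 0.7352941 units/mL
Rate = 8 units/hr ÷ 0.7352941 units/mL = 10.88 mL/hr
Duration = 136 mL ÷ 10.88 mL/hr = 12.5 hr

12.5 hours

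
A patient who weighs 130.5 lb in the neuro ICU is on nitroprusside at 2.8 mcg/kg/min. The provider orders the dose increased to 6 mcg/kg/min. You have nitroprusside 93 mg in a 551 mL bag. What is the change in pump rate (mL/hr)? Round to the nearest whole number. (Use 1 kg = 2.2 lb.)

67 mL/hr

At the current dose:
Weight = 130.5 lb ÷ 2.2 lb/kg = 59.31818 kg
Dose = 2.8 mcg/kg/min × 59.31818 kg = 166.0909 mcg/min
166.0909 mcg/min × 60 min/hr = 9965.455 mcg/hr
Concentration = 93 mg ÷ 551 mL = 0.168784 mg/mL = 168.784 mcg/mL
Rate = 9965.455 mcg/hr ÷ 168.784 mcg/mL = 59.04264 mL/hr
At the new dose:
Dose = 6 mcg/kg/min × 59.31818 kg = 355.9091 mcg/min
355.9091 mcg/min × 60 min/hr = 21354.55 mcg/hr
Rate = 21354.55 mcg/hr ÷ 168.784 mcg/mL = 126.5199 mL/hr
Change = 126.5199 − 59.04264 = 67.4773 mL/hr → 67.4773 mL/hr increase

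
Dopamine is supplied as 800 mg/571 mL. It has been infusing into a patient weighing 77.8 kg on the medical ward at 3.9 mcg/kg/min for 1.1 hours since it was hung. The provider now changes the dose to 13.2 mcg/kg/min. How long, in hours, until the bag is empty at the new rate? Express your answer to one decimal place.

12.7 hours

Initial rate:
Dose = 3.9 mcg/kg/min × 77.8 kg = 303.42 mcg/min
303.42 mcg/min × 60 min/hr = 18205.2 mcg/hr
Concentration = 800 mg ÷ 571 mL = 1.401051 mg/mL = 1401.051 mcg/mL
Rate = 18205.2 mcg/hr ÷ 1401.051 mcg/mL = 12.99396 mL/hr
Volume infused so far = 12.99396 mL/hr × 1.1 hr = 14.29336 mL
Volume remaining = 571 − 14.29336 = 556.7066 mL
New rate:
Dose = 13.2 mcg/kg/min × 77.8 kg = 1026.96 mcg/min
1026.96 mcg/min × 60 min/hr = 61617.6 mcg/hr
Rate = 61617.6 mcg/hr ÷ 1401.051 mcg/mL = 43.97956 mL/hr
Time remaining = 556.7066 mL ÷ 43.97956 mL/hr = 12.6583 hr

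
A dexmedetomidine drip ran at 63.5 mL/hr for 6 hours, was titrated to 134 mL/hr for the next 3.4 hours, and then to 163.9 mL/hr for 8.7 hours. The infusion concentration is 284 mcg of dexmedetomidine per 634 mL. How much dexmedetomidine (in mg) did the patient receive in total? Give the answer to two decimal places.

Concentration = 284 mcg ÷ 634 mL = 0.4479495 mcg/mL
Stage 1: 63.5 mL/hr × 6 hr = 381 mL → 381 mL × 0.4479495 mcg/mL = 170.6688 mcg
Stage 2: 134 mL/hr × 3.4 hr = 455.6 mL → 455.6 mL × 0.4479495 mcg/mL = 204.0858 mcg
Stage 3: 163.9 mL/hr × 8.7 hr = 1425.93 mL → 1425.93 mL × 0.4479495 mcg/mL = 638.7447 mcg
Total = 170.6688 + 204.0858 + 638.7447 = 1013.499 mcg = 1.013499 mg

1.01 mg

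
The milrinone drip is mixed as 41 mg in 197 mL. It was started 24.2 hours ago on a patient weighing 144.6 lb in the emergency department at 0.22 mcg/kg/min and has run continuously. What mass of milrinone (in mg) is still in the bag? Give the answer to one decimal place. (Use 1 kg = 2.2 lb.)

Weight = 144.6 lb ÷ 2.2 lb/kg = 65.72727 kg
Dose = 0.22 mcg/kg/min × 65.72727 kg = 14.46 mcg/min
14.46 mcg/min × 60 min/hr = 867.6 mcg/hr
Concentration = 41 mg ÷ 197 mL = 0.2081218 mg/mL = 208.1218 mcg/mL
Rate = 867.6 mcg/hr ÷ 208.1218 mcg/mL = 4.168712 mL/hr
Volume infused = 4.168712 mL/hr × 24.2 hr = 100.8828 mL
Volume remaining = 197 − 100.8828 = 96.11716 mL
Drug remaining = 96.11716 mL × 208.1218 mcg/mL = 20004.08 mcg = 20.00408 mg

20.0 mg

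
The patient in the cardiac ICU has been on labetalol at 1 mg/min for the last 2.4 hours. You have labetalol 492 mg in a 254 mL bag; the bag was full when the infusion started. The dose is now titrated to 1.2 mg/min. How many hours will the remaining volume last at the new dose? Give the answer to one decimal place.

Initial rate:
1 mg/min × 60 min/hr = 60 mg/hr
Concentration = 492 mg ÷ 254 mL = 1.937008 mg/mL
Rate = 60 mg/hr ÷ 1.937008 mg/mL = 30.97561 mL/hr
Volume infused so far = 30.97561 mL/hr × 2.4 hr = 74.34146 mL
Volume remaining = 254 − 74.34146 = 179.6585 mL
New rate:
1.2 mg/min × 60 min/hr = 72 mg/hr
Rate = 72 mg/hr ÷ 1.937008 mg/mL = 37.17073 mL/hr
Time remaining = 179.6585 mL ÷ 37.17073 mL/hr = 4.833333 hr

4.8 hours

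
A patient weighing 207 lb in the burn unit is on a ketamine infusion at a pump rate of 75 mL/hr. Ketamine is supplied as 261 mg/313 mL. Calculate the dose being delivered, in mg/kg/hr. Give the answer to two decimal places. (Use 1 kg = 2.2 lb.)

Weight = 207 lb ÷ 2.2 lb/kg = 94.09091 kg
Concentration = 261 mg ÷ 313 mL = 0.8338658 mg/mL
Drug rate = 75 mL/hr × 0.8338658 mg/mL = 62.53994 mg/hr
62.53994 mg/hr ÷ 94.09091 kg = 0.6646756 mg/kg/hr

0.66 mg/kg/hr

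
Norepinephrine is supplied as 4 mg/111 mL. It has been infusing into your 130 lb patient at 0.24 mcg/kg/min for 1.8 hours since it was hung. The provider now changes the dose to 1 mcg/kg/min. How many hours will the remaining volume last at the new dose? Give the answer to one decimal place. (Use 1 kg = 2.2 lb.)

0.7 hours

Initial rate:
Weight = 130 lb ÷ 2.2 lb/kg = 59.09091 kg
Dose = 0.24 mcg/kg/min × 59.09091 kg = 14.18182 mcg/min
14.18182 mcg/min × 60 min/hr = 850.9091 mcg/hr
Concentration = 4 mg ÷ 111 mL = 0.03603604 mg/mL = 36.03604 mcg/mL
Rate = 850.9091 mcg/hr ÷ 36.03604 mcg/mL = 23.61273 mL/hr
Volume infused so far = 23.61273 mL/hr × 1.8 hr = 42.50291 mL
Volume remaining = 111 − 42.50291 = 68.49709 mL
New rate:
Dose = 1 mcg/kg/min × 59.09091 kg = 59.09091 mcg/min
59.09091 mcg/min × 60 min/hr = 3545.455 mcg/hr
Rate = 3545.455 mcg/hr ÷ 36.03604 mcg/mL = 98.38636 mL/hr
Time remaining = 68.49709 mL ÷ 98.38636 mL/hr = 0.6962051 hr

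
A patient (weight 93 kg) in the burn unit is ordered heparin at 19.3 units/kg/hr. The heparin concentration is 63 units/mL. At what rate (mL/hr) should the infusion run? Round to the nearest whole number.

28 mL/hr

Dose = 19.3 units/kg/hr × 93 kg = 1794.9 units/hr
Rate = 1794.9 units/hr ÷ 63 units/mL = 28.49048 mL/hr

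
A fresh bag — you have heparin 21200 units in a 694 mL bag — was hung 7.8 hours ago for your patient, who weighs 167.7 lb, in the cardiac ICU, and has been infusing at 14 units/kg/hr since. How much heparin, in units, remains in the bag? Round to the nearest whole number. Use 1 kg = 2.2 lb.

12876 units

Weight = 167.7 lb ÷ 2.2 lb/kg = 76.22727 kg
Dose = 14 units/kg/hr × 76.22727 kg = 1067.182 units/hr
Concentration = 21200 units ÷ 694 mL = 30.54755 units/mL
Rate = 1067.182 units/hr ÷ 30.54755 units/mL = 34.9351 mL/hr
Volume infused = 34.9351 mL/hr × 7.8 hr = 272.4938 mL
Volume remaining = 694 − 272.4938 = 421.5062 mL
Drug remaining = 421.5062 mL × 30.54755 units/mL = 12875.98 units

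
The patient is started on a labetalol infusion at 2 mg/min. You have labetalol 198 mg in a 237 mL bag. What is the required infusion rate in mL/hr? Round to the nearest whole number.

2 mg/min × 60 min/hr = 120 mg/hr
Concentration = 198 mg ÷ 237 mL = 0.835443 mg/mL
Rate = 120 mg/hr ÷ 0.835443 mg/mL = 143.6364 mL/hr

144 mL/hr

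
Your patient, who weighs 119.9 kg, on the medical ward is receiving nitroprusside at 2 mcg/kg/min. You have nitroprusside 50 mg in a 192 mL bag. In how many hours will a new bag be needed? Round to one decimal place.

Dose = 2 mcg/kg/min × 119.9 kg = 239.8 mcg/min
239.8 mcg/min × 60 min/hr = 14388 mcg/hr
Concentration = 50 mg ÷ 192 mL = 0.2604167 mg/mL = 260.4167 mcg/mL
Rate = 14388 mcg/hr ÷ 260.4167 mcg/mL = 55.24992 mL/hr
Duration = 192 mL ÷ 55.24992 mL/hr = 3.475118 hr

3.5 hours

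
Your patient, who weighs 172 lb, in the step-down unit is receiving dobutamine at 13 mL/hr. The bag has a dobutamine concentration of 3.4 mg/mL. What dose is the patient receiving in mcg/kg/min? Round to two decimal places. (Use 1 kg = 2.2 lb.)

9.42 mcg/kg/min

Weight = 172 lb ÷ 2.2 lb/kg = 78.18182 kg
Concentration = 3.4 mg/mL = 3400 mcg/mL
Drug rate = 13 mL/hr × 3400 mcg/mL = 44200 mcg/hr
44200 mcg/hr ÷ 60 min/hr = 736.6667 mcg/min
736.6667 mcg/min ÷ 78.18182 kg = 9.422481 mcg/kg/min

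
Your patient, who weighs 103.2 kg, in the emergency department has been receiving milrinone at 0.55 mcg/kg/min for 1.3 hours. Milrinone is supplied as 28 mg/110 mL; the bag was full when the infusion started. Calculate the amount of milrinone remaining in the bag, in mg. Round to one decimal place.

23.6 mg

Dose = 0.55 mcg/kg/min × 103.2 kg = 56.76 mcg/min
56.76 mcg/min × 60 min/hr = 3405.6 mcg/hr
Concentration = 28 mg ÷ 110 mL = 0.2545455 mg/mL = 254.5455 mcg/mL
Rate = 3405.6 mcg/hr ÷ 254.5455 mcg/mL = 13.37914 mL/hr
Volume infused = 13.37914 mL/hr × 1.3 hr = 17.39289 mL
Volume remaining = 110 − 17.39289 = 92.60711 mL
Drug remaining = 92.60711 mL × 254.5455 mcg/mL = 23572.72 mcg = 23.57272 mg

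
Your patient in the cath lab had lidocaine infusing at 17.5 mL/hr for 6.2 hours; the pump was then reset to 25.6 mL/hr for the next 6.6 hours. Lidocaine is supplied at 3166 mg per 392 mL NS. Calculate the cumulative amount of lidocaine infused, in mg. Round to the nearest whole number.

2241 mg

Concentration = 3166 mg ÷ 392 mL = 8.076531 mg/mL
Stage 1: 17.5 mL/hr × 6.2 hr = 108.5 mL → 108.5 mL × 8.076531 mg/mL = 876.3036 mg
Stage 2: 25.6 mL/hr × 6.6 hr = 168.96 mL → 168.96 mL × 8.076531 mg/mL = 1364.611 mg
Total = 876.3036 + 1364.611 = 2240.914 mg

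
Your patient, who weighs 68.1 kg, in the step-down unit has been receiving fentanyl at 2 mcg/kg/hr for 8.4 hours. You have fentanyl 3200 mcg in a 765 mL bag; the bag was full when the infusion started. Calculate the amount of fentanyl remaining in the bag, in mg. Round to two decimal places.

Dose = 2 mcg/kg/hr × 68.1 kg = 136.2 mcg/hr
Concentration = 3200 mcg ÷ 765 mL = 4.183007 mcg/mL
Rate = 136.2 mcg/hr ÷ 4.183007 mcg/mL = 32.56031 mL/hr
Volume infused = 32.56031 mL/hr × 8.4 hr = 273.5066 mL
Volume remaining = 765 − 273.5066 = 491.4934 mL
Drug remaining = 491.4934 mL × 4.183007 mcg/mL = 2055.92 mcg = 2.05592 mg

2.06 mg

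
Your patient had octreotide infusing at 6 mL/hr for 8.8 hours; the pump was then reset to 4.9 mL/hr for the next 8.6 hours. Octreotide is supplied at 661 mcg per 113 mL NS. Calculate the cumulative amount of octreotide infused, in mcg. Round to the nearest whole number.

Concentration = 661 mcg ÷ 113 mL = 5.849558 mcg/mL
Stage 1: 6 mL/hr × 8.8 hr = 52.8 mL → 52.8 mL × 5.849558 mcg/mL = 308.8566 mcg
Stage 2: 4.9 mL/hr × 8.6 hr = 42.14 mL → 42.14 mL × 5.849558 mcg/mL = 246.5004 mcg
Total = 308.8566 + 246.5004 = 555.357 mcg

555 mcg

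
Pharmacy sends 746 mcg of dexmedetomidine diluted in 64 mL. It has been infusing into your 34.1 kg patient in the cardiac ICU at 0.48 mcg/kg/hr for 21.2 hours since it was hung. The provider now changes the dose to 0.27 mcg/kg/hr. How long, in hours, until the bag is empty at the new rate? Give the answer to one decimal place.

Initial rate:
Dose = 0.48 mcg/kg/hr × 34.1 kg = 16.368 mcg/hr
Concentration = 746 mcg ÷ 64 mL = 11.65625 mcg/mL
Rate = 16.368 mcg/hr ÷ 11.65625 mcg/mL = 1.404225 mL/hr
Volume infused so far = 1.404225 mL/hr × 21.2 hr = 29.76957 mL
Volume remaining = 64 − 29.76957 = 34.23043 mL
New rate:
Dose = 0.27 mcg/kg/hr × 34.1 kg = 9.207 mcg/hr
Rate = 9.207 mcg/hr ÷ 11.65625 mcg/mL = 0.7898767 mL/hr
Time remaining = 34.23043 mL ÷ 0.7898767 mL/hr = 43.33642 hr

43.3 hours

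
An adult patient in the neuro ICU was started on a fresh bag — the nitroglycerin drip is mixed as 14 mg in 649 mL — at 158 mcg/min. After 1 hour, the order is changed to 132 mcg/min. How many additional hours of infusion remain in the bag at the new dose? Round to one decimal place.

0.6 hours

Initial rate:
158 mcg/min × 60 min/hr = 9480 mcg/hr
Concentration = 14 mg ÷ 649 mL = 0.02157165 mg/mL = 21.57165 mcg/mL
Rate = 9480 mcg/hr ÷ 21.57165 mcg/mL = 439.4657 mL/hr
Volume infused so far = 439.4657 mL/hr × 1 hr = 439.4657 mL
Volume remaining = 649 − 439.4657 = 209.5343 mL
New rate:
132 mcg/min × 60 min/hr = 7920 mcg/hr
Rate = 7920 mcg/hr ÷ 21.57165 mcg/mL = 367.1486 mL/hr
Time remaining = 209.5343 mL ÷ 367.1486 mL/hr = 0.5707071 hr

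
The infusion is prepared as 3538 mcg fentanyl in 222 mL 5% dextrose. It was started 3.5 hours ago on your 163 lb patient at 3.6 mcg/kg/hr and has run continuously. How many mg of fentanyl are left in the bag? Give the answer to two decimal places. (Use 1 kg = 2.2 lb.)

Weight = 163 lb ÷ 2.2 lb/kg = 74.09091 kg
Dose = 3.6 mcg/kg/hr × 74.09091 kg = 266.7273 mcg/hr
Concentration = 3538 mcg ÷ 222 mL = 15.93694 mcg/mL
Rate = 266.7273 mcg/hr ÷ 15.93694 mcg/mL = 16.73642 mL/hr
Volume infused = 16.73642 mL/hr × 3.5 hr = 58.57747 mL
Volume remaining = 222 − 58.57747 = 163.4225 mL
Drug remaining = 163.4225 mL × 15.93694 mcg/mL = 2604.455 mcg = 2.604455 mg

2.60 mg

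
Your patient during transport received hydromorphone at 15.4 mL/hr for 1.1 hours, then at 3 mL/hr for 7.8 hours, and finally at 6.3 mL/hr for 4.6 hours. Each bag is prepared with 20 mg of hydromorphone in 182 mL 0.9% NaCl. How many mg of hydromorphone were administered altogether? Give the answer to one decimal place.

7.6 mg

Concentration = 20 mg ÷ 182 mL = 0.1098901 mg/mL
Stage 1: 15.4 mL/hr × 1.1 hr = 16.94 mL → 16.94 mL × 0.1098901 mg/mL = 1.861538 mg
Stage 2: 3 mL/hr × 7.8 hr = 23.4 mL → 23.4 mL × 0.1098901 mg/mL = 2.571429 mg
Stage 3: 6.3 mL/hr × 4.6 hr = 28.98 mL → 28.98 mL × 0.1098901 mg/mL = 3.184615 mg
Total = 1.861538 + 2.571429 + 3.184615 = 7.617582 mg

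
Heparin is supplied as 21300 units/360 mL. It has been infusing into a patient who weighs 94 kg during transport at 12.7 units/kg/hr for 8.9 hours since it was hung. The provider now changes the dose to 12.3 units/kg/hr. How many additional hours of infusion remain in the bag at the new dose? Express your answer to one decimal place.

Initial rate:
Dose = 12.7 units/kg/hr × 94 kg = 1193.8 units/hr
Concentration = 21300 units ÷ 360 mL = 59.16667 units/mL
Rate = 1193.8 units/hr ÷ 59.16667 units/mL = 20.1769 mL/hr
Volume infused so far = 20.1769 mL/hr × 8.9 hr = 179.5744 mL
Volume remaining = 360 − 179.5744 = 180.4256 mL
New rate:
Dose = 12.3 units/kg/hr × 94 kg = 1156.2 units/hr
Rate = 1156.2 units/hr ÷ 59.16667 units/mL = 19.54141 mL/hr
Time remaining = 180.4256 mL ÷ 19.54141 mL/hr = 9.232987 hr

9.2 hours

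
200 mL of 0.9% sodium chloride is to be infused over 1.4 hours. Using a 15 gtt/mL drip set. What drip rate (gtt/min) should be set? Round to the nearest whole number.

200 mL ÷ (1.4 hr × 60 = 84 min) = 2.380952 mL/min
2.380952 mL/min × 15 gtt/mL = 35.71429 gtt/min

36 gtt/min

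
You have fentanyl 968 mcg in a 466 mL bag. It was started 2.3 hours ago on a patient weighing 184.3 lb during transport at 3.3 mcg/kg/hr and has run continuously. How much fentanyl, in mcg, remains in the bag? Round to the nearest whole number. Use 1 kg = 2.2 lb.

Weight = 184.3 lb ÷ 2.2 lb/kg = 83.77273 kg
Dose = 3.3 mcg/kg/hr × 83.77273 kg = 276.45 mcg/hr
Concentration = 968 mcg ÷ 466 mL = 2.077253 mcg/mL
Rate = 276.45 mcg/hr ÷ 2.077253 mcg/mL = 133.0844 mL/hr
Volume infused = 133.0844 mL/hr × 2.3 hr = 306.0941 mL
Volume remaining = 466 − 306.0941 = 159.9059 mL
Drug remaining = 159.9059 mL × 2.077253 mcg/mL = 332.165 mcg

332 mcg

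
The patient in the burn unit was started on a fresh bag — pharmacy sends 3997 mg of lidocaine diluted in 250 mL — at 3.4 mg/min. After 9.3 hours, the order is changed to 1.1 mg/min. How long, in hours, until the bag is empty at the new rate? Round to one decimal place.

31.8 hours

Initial rate:
3.4 mg/min × 60 min/hr = 204 mg/hr
Concentration = 3997 mg ÷ 250 mL = 15.988 mg/mL
Rate = 204 mg/hr ÷ 15.988 mg/mL = 12.75957 mL/hr
Volume infused so far = 12.75957 mL/hr × 9.3 hr = 118.664 mL
Volume remaining = 250 − 118.664 = 131.336 mL
New rate:
1.1 mg/min × 60 min/hr = 66 mg/hr
Rate = 66 mg/hr ÷ 15.988 mg/mL = 4.128096 mL/hr
Time remaining = 131.336 mL ÷ 4.128096 mL/hr = 31.81515 hr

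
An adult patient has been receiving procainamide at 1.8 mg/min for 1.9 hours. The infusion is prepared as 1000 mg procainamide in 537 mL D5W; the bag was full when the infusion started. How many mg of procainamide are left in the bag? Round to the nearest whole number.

795 mg

1.8 mg/min × 60 min/hr = 108 mg/hr
Concentration = 1000 mg ÷ 537 mL = 1.862197 mg/mL
Rate = 108 mg/hr ÷ 1.862197 mg/mL = 57.996 mL/hr
Volume infused = 57.996 mL/hr × 1.9 hr = 110.1924 mL
Volume remaining = 537 − 110.1924 = 426.8076 mL
Drug remaining = 426.8076 mL × 1.862197 mg/mL = 794.8 mg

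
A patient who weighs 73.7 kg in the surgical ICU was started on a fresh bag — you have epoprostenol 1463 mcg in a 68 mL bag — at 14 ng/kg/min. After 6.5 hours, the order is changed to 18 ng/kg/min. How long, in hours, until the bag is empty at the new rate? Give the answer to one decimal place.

Initial rate:
Dose = 14 ng/kg/min × 73.7 kg = 1031.8 ng/min
1031.8 ng/min × 60 min/hr = 61908 ng/hr
Concentration = 1463 mcg ÷ 68 mL = 21.51471 mcg/mL = 21514.71 ng/mL
Rate = 61908 ng/hr ÷ 21514.71 ng/mL = 2.877474 mL/hr
Volume infused so far = 2.877474 mL/hr × 6.5 hr = 18.70358 mL
Volume remaining = 68 − 18.70358 = 49.29642 mL
New rate:
Dose = 18 ng/kg/min × 73.7 kg = 1326.6 ng/min
1326.6 ng/min × 60 min/hr = 79596 ng/hr
Rate = 79596 ng/hr ÷ 21514.71 ng/mL = 3.699609 mL/hr
Time remaining = 49.29642 mL ÷ 3.699609 mL/hr = 13.32477 hr

13.3 hours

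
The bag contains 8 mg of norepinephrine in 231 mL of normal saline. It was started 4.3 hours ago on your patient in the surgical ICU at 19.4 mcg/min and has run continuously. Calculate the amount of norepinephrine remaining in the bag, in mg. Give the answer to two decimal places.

19.4 mcg/min × 60 min/hr = 1164 mcg/hr
Concentration = 8 mg ÷ 231 mL = 0.03463203 mg/mL = 34.63203 mcg/mL
Rate = 1164 mcg/hr ÷ 34.63203 mcg/mL = 33.6105 mL/hr
Volume infused = 33.6105 mL/hr × 4.3 hr = 144.5251 mL
Volume remaining = 231 − 144.5251 = 86.47485 mL
Drug remaining = 86.47485 mL × 34.63203 mcg/mL = 2994.8 mcg = 2.9948 mg

2.99 mg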